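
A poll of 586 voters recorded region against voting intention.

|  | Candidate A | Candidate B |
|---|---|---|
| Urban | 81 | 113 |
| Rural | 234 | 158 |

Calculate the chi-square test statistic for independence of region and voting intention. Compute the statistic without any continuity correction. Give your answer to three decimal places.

16.804

Row totals: 194, 392. Column totals: 315, 271. Grand total N = 586.
Expected counts (row total × column total / N):
  Urban, Candidate A: 194×315/586 = 104.2833
  Urban, Candidate B: 194×271/586 = 89.7167
  Rural, Candidate A: 392×315/586 = 210.7167
  Rural, Candidate B: 392×271/586 = 181.2833
Contributions (O − E)²/E:
  (81 − 104.2833)²/104.2833 = 5.1985
  (113 − 89.7167)²/89.7167 = 6.0425
  (234 − 210.7167)²/210.7167 = 2.5727
  (158 − 181.2833)²/181.2833 = 2.9904
χ² = 5.1985 + 6.0425 + 2.5727 + 2.9904 = 16.804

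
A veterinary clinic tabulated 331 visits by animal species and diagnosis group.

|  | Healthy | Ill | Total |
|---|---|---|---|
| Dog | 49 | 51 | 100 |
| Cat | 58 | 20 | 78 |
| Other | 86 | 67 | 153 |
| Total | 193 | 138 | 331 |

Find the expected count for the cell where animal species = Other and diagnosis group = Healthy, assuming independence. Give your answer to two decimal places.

89.21

Row total (Other) = 153; column total (Healthy) = 193; grand total N = 331.
Expected count = (row total × column total) / N = 153 × 193 / 331 = 89.21.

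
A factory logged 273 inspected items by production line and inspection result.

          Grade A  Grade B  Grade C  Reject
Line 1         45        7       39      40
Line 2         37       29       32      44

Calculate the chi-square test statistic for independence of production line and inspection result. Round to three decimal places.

Row totals: 131, 142. Column totals: 82, 36, 71, 84. Grand total N = 273.
Expected counts (row total × column total / N):
  Line 1, Grade A: 131×82/273 = 39.3480
  Line 1, Grade B: 131×36/273 = 17.2747
  Line 1, Grade C: 131×71/273 = 34.0696
  Line 1, Reject: 131×84/273 = 40.3077
  Line 2, Grade A: 142×82/273 = 42.6520
  Line 2, Grade B: 142×36/273 = 18.7253
  Line 2, Grade C: 142×71/273 = 36.9304
  Line 2, Reject: 142×84/273 = 43.6923
Contributions (O − E)²/E:
  (45 − 39.3480)²/39.3480 = 0.8119
  (7 − 17.2747)²/17.2747 = 6.1112
  (39 − 34.0696)²/34.0696 = 0.7135
  (40 − 40.3077)²/40.3077 = 0.0023
  (37 − 42.6520)²/42.6520 = 0.7490
  (29 − 18.7253)²/18.7253 = 5.6378
  (32 − 36.9304)²/36.9304 = 0.6582
  (44 − 43.6923)²/43.6923 = 0.0022
χ² = 0.8119 + 6.1112 + 0.7135 + 0.0023 + 0.7490 + 5.6378 + 0.6582 + 0.0022 = 14.686

14.686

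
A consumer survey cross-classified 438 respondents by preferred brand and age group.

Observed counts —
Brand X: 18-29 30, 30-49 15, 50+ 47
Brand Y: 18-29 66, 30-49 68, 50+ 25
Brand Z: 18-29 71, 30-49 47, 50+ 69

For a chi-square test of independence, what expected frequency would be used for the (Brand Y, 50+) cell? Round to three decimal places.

Row total (Brand Y) = 159; column total (50+) = 141; grand total N = 438.
Expected count = (row total × column total) / N = 159 × 141 / 438 = 51.185.

51.185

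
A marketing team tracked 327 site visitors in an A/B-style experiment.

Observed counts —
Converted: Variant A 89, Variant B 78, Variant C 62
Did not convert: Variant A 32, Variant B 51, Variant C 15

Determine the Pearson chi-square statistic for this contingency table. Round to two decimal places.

Row totals: 229, 98. Column totals: 121, 129, 77. Grand total N = 327.
Expected counts (row total × column total / N):
  Converted, Variant A: 229×121/327 = 84.7370
  Converted, Variant B: 229×129/327 = 90.3394
  Converted, Variant C: 229×77/327 = 53.9235
  Did not convert, Variant A: 98×121/327 = 36.2630
  Did not convert, Variant B: 98×129/327 = 38.6606
  Did not convert, Variant C: 98×77/327 = 23.0765
Contributions (O − E)²/E:
  (89 − 84.7370)²/84.7370 = 0.2145
  (78 − 90.3394)²/90.3394 = 1.6854
  (62 − 53.9235)²/53.9235 = 1.2097
  (32 − 36.2630)²/36.2630 = 0.5011
  (51 − 38.6606)²/38.6606 = 3.9384
  (15 − 23.0765)²/23.0765 = 2.8267
χ² = 0.2145 + 1.6854 + 1.2097 + 0.5011 + 3.9384 + 2.8267 = 10.38

10.38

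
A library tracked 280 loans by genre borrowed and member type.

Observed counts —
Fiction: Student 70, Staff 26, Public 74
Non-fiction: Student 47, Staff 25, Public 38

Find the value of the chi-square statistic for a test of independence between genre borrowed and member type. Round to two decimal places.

Row totals: 170, 110. Column totals: 117, 51, 112. Grand total N = 280.
Expected counts (row total × column total / N):
  Fiction, Student: 170×117/280 = 71.036
  Fiction, Staff: 170×51/280 = 30.964
  Fiction, Public: 170×112/280 = 68.000
  Non-fiction, Student: 110×117/280 = 45.964
  Non-fiction, Staff: 110×51/280 = 20.036
  Non-fiction, Public: 110×112/280 = 44.000
Contributions (O − E)²/E:
  (70 − 71.036)²/71.036 = 0.0151
  (26 − 30.964)²/30.964 = 0.7958
  (74 − 68.000)²/68.000 = 0.5294
  (47 − 45.964)²/45.964 = 0.0234
  (25 − 20.036)²/20.036 = 1.2299
  (38 − 44.000)²/44.000 = 0.8182
χ² = 0.0151 + 0.7958 + 0.5294 + 0.0234 + 1.2299 + 0.8182 = 3.41

3.41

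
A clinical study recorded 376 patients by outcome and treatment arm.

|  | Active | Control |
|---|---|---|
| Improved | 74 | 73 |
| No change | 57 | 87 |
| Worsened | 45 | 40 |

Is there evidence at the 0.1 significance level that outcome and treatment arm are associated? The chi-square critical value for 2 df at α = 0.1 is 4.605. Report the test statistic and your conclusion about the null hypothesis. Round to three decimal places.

5.040; reject H₀

Row totals: 147, 144, 85. Column totals: 176, 200. Grand total N = 376.
Expected counts (row total × column total / N):
  Improved, Active: 147×176/376 = 68.8085
  Improved, Control: 147×200/376 = 78.1915
  No change, Active: 144×176/376 = 67.4043
  No change, Control: 144×200/376 = 76.5957
  Worsened, Active: 85×176/376 = 39.7872
  Worsened, Control: 85×200/376 = 45.2128
Contributions (O − E)²/E:
  (74 − 68.8085)²/68.8085 = 0.3917
  (73 − 78.1915)²/78.1915 = 0.3447
  (57 − 67.4043)²/67.4043 = 1.6060
  (87 − 76.5957)²/76.5957 = 1.4133
  (45 − 39.7872)²/39.7872 = 0.6830
  (40 − 45.2128)²/45.2128 = 0.6010
χ² = 0.3917 + 0.3447 + 1.6060 + 1.4133 + 0.6830 + 0.6010 = 5.040
df = (3−1)(2−1) = 2. Since 5.040 > 4.605, reject the null hypothesis of independence at α = 0.1.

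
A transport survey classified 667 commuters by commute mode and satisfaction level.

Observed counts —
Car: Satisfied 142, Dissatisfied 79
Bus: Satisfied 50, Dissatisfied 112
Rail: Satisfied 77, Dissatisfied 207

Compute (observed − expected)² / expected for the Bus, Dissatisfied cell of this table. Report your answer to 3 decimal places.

Row total (Bus) = 162; column total (Dissatisfied) = 398; N = 667.
Expected count E = 162 × 398 / 667 = 96.6657.
Contribution = (O − E)²/E = (112 − 96.6657)² / 96.6657 = 2.433.

2.433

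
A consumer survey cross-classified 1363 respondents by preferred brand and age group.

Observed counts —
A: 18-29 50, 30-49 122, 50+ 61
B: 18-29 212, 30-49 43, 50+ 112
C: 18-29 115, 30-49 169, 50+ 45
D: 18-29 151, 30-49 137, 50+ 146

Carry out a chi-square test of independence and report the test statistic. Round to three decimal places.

190.769

Row totals: 233, 367, 329, 434. Column totals: 528, 471, 364. Grand total N = 1363.
Expected counts (row total × column total / N):
  A, 18-29: 233×528/1363 = 90.2597
  A, 30-49: 233×471/1363 = 80.5158
  A, 50+: 233×364/1363 = 62.2245
  B, 18-29: 367×528/1363 = 142.1687
  B, 30-49: 367×471/1363 = 126.8210
  B, 50+: 367×364/1363 = 98.0103
  C, 18-29: 329×528/1363 = 127.4483
  C, 30-49: 329×471/1363 = 113.6897
  C, 50+: 329×364/1363 = 87.8621
  D, 18-29: 434×528/1363 = 168.1233
  D, 30-49: 434×471/1363 = 149.9736
  D, 50+: 434×364/1363 = 115.9032
Contributions (O − E)²/E:
  (50 − 90.2597)²/90.2597 = 17.9576
  (122 − 80.5158)²/80.5158 = 21.3739
  (61 − 62.2245)²/62.2245 = 0.0241
  (212 − 142.1687)²/142.1687 = 34.3002
  (43 − 126.8210)²/126.8210 = 55.4006
  (112 − 98.0103)²/98.0103 = 1.9968
  (115 − 127.4483)²/127.4483 = 1.2159
  (169 − 113.6897)²/113.6897 = 26.9086
  (45 − 87.8621)²/87.8621 = 20.9096
  (151 − 168.1233)²/168.1233 = 1.7440
  (137 − 149.9736)²/149.9736 = 1.1223
  (146 − 115.9032)²/115.9032 = 7.8153
χ² = 17.9576 + 21.3739 + 0.0241 + 34.3002 + 55.4006 + 1.9968 + 1.2159 + 26.9086 + 20.9096 + 1.7440 + 1.1223 + 7.8153 = 190.769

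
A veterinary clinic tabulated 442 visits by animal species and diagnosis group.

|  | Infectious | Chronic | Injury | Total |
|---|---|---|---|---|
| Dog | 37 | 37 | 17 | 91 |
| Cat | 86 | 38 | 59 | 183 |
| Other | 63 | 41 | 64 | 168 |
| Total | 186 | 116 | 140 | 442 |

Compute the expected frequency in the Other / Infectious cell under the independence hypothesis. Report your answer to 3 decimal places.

Row total (Other) = 168; column total (Infectious) = 186; grand total N = 442.
Expected count = (row total × column total) / N = 168 × 186 / 442 = 70.697.

70.697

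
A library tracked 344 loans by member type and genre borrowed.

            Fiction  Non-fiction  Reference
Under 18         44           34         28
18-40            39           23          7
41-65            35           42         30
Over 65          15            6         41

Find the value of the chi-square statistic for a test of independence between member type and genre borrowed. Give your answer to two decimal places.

Row totals: 106, 69, 107, 62. Column totals: 133, 105, 106. Grand total N = 344.
Expected counts (row total × column total / N):
  Under 18, Fiction: 106×133/344 = 40.9826
  Under 18, Non-fiction: 106×105/344 = 32.3547
  Under 18, Reference: 106×106/344 = 32.6628
  18-40, Fiction: 69×133/344 = 26.6773
  18-40, Non-fiction: 69×105/344 = 21.0610
  18-40, Reference: 69×106/344 = 21.2616
  41-65, Fiction: 107×133/344 = 41.3692
  41-65, Non-fiction: 107×105/344 = 32.6599
  41-65, Reference: 107×106/344 = 32.9709
  Over 65, Fiction: 62×133/344 = 23.9709
  Over 65, Non-fiction: 62×105/344 = 18.9244
  Over 65, Reference: 62×106/344 = 19.1047
Contributions (O − E)²/E:
  (44 − 40.9826)²/40.9826 = 0.2222
  (34 − 32.3547)²/32.3547 = 0.0837
  (28 − 32.6628)²/32.6628 = 0.6656
  (39 − 26.6773)²/26.6773 = 5.6921
  (23 − 21.0610)²/21.0610 = 0.1785
  (7 − 21.2616)²/21.2616 = 9.5662
  (35 − 41.3692)²/41.3692 = 0.9806
  (42 − 32.6599)²/32.6599 = 2.6711
  (30 − 32.9709)²/32.9709 = 0.2677
  (15 − 23.9709)²/23.9709 = 3.3573
  (6 − 18.9244)²/18.9244 = 8.8267
  (41 − 19.1047)²/19.1047 = 25.0935
χ² = 0.2222 + 0.0837 + 0.6656 + 5.6921 + 0.1785 + 9.5662 + 0.9806 + 2.6711 + 0.2677 + 3.3573 + 8.8267 + 25.0935 = 57.61

57.61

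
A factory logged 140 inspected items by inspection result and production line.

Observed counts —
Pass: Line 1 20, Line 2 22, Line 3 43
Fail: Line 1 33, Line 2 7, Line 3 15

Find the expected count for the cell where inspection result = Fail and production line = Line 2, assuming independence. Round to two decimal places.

11.39

Row total (Fail) = 55; column total (Line 2) = 29; grand total N = 140.
Expected count = (row total × column total) / N = 55 × 29 / 140 = 11.39.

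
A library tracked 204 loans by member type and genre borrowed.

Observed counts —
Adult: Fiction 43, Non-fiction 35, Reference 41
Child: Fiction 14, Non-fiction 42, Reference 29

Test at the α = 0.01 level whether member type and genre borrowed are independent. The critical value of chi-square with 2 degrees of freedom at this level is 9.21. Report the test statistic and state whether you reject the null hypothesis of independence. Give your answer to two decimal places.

12.12; reject H₀

Row totals: 119, 85. Column totals: 57, 77, 70. Grand total N = 204.
Expected counts (row total × column total / N):
  Adult, Fiction: 119×57/204 = 33.250
  Adult, Non-fiction: 119×77/204 = 44.917
  Adult, Reference: 119×70/204 = 40.833
  Child, Fiction: 85×57/204 = 23.750
  Child, Non-fiction: 85×77/204 = 32.083
  Child, Reference: 85×70/204 = 29.167
Contributions (O − E)²/E:
  (43 − 33.250)²/33.250 = 2.8590
  (35 − 44.917)²/44.917 = 2.1895
  (41 − 40.833)²/40.833 = 0.0007
  (14 − 23.750)²/23.750 = 4.0026
  (42 − 32.083)²/32.083 = 3.0654
  (29 − 29.167)²/29.167 = 0.0010
χ² = 2.8590 + 2.1895 + 0.0007 + 4.0026 + 3.0654 + 0.0010 = 12.12
df = (2−1)(3−1) = 2. Since 12.12 > 9.21, reject the null hypothesis of independence at α = 0.01.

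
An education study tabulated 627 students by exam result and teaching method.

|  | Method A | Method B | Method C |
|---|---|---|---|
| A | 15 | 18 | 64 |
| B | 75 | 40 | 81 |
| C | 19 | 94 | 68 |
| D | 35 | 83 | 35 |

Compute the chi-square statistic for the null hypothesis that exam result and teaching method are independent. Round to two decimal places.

108.90

Row totals: 97, 196, 181, 153. Column totals: 144, 235, 248. Grand total N = 627.
Expected counts (row total × column total / N):
  A, Method A: 97×144/627 = 22.2775
  A, Method B: 97×235/627 = 36.3557
  A, Method C: 97×248/627 = 38.3668
  B, Method A: 196×144/627 = 45.0144
  B, Method B: 196×235/627 = 73.4609
  B, Method C: 196×248/627 = 77.5247
  C, Method A: 181×144/627 = 41.5694
  C, Method B: 181×235/627 = 67.8389
  C, Method C: 181×248/627 = 71.5917
  D, Method A: 153×144/627 = 35.1388
  D, Method B: 153×235/627 = 57.3445
  D, Method C: 153×248/627 = 60.5167
Contributions (O − E)²/E:
  (15 − 22.2775)²/22.2775 = 2.3774
  (18 − 36.3557)²/36.3557 = 9.2676
  (64 − 38.3668)²/38.3668 = 17.1258
  (75 − 45.0144)²/45.0144 = 19.9744
  (40 − 73.4609)²/73.4609 = 15.2412
  (81 − 77.5247)²/77.5247 = 0.1558
  (19 − 41.5694)²/41.5694 = 12.2537
  (94 − 67.8389)²/67.8389 = 10.0887
  (68 − 71.5917)²/71.5917 = 0.1802
  (35 − 35.1388)²/35.1388 = 0.0005
  (83 − 57.3445)²/57.3445 = 11.4781
  (35 − 60.5167)²/60.5167 = 10.7590
χ² = 2.3774 + 9.2676 + 17.1258 + 19.9744 + 15.2412 + 0.1558 + 12.2537 + 10.0887 + 0.1802 + 0.0005 + 11.4781 + 10.7590 = 108.90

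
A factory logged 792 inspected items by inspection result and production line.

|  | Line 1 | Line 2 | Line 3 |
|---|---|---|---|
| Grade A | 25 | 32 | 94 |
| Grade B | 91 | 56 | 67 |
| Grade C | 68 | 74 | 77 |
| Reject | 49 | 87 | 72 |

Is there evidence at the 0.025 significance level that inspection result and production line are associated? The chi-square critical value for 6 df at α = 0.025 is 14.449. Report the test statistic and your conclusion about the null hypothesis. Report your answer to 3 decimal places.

64.003; reject H₀

Row totals: 151, 214, 219, 208. Column totals: 233, 249, 310. Grand total N = 792.
Expected counts (row total × column total / N):
  Grade A, Line 1: 151×233/792 = 44.4230
  Grade A, Line 2: 151×249/792 = 47.4735
  Grade A, Line 3: 151×310/792 = 59.1035
  Grade B, Line 1: 214×233/792 = 62.9571
  Grade B, Line 2: 214×249/792 = 67.2803
  Grade B, Line 3: 214×310/792 = 83.7626
  Grade C, Line 1: 219×233/792 = 64.4280
  Grade C, Line 2: 219×249/792 = 68.8523
  Grade C, Line 3: 219×310/792 = 85.7197
  Reject, Line 1: 208×233/792 = 61.1919
  Reject, Line 2: 208×249/792 = 65.3939
  Reject, Line 3: 208×310/792 = 81.4141
Contributions (O − E)²/E:
  (25 − 44.4230)²/44.4230 = 8.4923
  (32 − 47.4735)²/47.4735 = 5.0434
  (94 − 59.1035)²/59.1035 = 20.6040
  (91 − 62.9571)²/62.9571 = 12.4911
  (56 − 67.2803)²/67.2803 = 1.8913
  (67 − 83.7626)²/83.7626 = 3.3545
  (68 − 64.4280)²/64.4280 = 0.1980
  (74 − 68.8523)²/68.8523 = 0.3849
  (77 − 85.7197)²/85.7197 = 0.8870
  (49 − 61.1919)²/61.1919 = 2.4291
  (87 − 65.3939)²/65.3939 = 7.1386
  (72 − 81.4141)²/81.4141 = 1.0886
χ² = 8.4923 + 5.0434 + 20.6040 + 12.4911 + 1.8913 + 3.3545 + 0.1980 + 0.3849 + 0.8870 + 2.4291 + 7.1386 + 1.0886 = 64.003
df = (4−1)(3−1) = 6. Since 64.003 > 14.449, reject the null hypothesis of independence at α = 0.025.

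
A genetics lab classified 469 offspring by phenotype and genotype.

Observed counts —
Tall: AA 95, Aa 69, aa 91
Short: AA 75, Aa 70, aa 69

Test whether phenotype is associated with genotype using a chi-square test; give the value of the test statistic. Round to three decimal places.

1.815

Row totals: 255, 214. Column totals: 170, 139, 160. Grand total N = 469.
Expected counts (row total × column total / N):
  Tall, AA: 255×170/469 = 92.4307
  Tall, Aa: 255×139/469 = 75.5757
  Tall, aa: 255×160/469 = 86.9936
  Short, AA: 214×170/469 = 77.5693
  Short, Aa: 214×139/469 = 63.4243
  Short, aa: 214×160/469 = 73.0064
Contributions (O − E)²/E:
  (95 − 92.4307)²/92.4307 = 0.0714
  (69 − 75.5757)²/75.5757 = 0.5721
  (91 − 86.9936)²/86.9936 = 0.1845
  (75 − 77.5693)²/77.5693 = 0.0851
  (70 − 63.4243)²/63.4243 = 0.6818
  (69 − 73.0064)²/73.0064 = 0.2199
χ² = 0.0714 + 0.5721 + 0.1845 + 0.0851 + 0.6818 + 0.2199 = 1.815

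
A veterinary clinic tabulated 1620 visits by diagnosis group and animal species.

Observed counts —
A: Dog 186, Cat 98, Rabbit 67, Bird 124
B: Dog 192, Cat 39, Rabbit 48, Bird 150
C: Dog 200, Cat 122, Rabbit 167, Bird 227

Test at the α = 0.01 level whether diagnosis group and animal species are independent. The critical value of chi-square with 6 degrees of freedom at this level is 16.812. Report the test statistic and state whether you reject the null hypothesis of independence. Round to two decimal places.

76.10; reject H₀

Row totals: 475, 429, 716. Column totals: 578, 259, 282, 501. Grand total N = 1620.
Expected counts (row total × column total / N):
  A, Dog: 475×578/1620 = 169.475
  A, Cat: 475×259/1620 = 75.941
  A, Rabbit: 475×282/1620 = 82.685
  A, Bird: 475×501/1620 = 146.898
  B, Dog: 429×578/1620 = 153.063
  B, Cat: 429×259/1620 = 68.587
  B, Rabbit: 429×282/1620 = 74.678
  B, Bird: 429×501/1620 = 132.672
  C, Dog: 716×578/1620 = 255.462
  C, Cat: 716×259/1620 = 114.472
  C, Rabbit: 716×282/1620 = 124.637
  C, Bird: 716×501/1620 = 221.430
Contributions (O − E)²/E:
  (186 − 169.475)²/169.475 = 1.6113
  (98 − 75.941)²/75.941 = 6.4076
  (67 − 82.685)²/82.685 = 2.9754
  (124 − 146.898)²/146.898 = 3.5693
  (192 − 153.063)²/153.063 = 9.9050
  (39 − 68.587)²/68.587 = 12.7632
  (48 − 74.678)²/74.678 = 9.5305
  (150 − 132.672)²/132.672 = 2.2632
  (200 − 255.462)²/255.462 = 12.0411
  (122 − 114.472)²/114.472 = 0.4951
  (167 − 124.637)²/124.637 = 14.3988
  (227 − 221.430)²/221.430 = 0.1401
χ² = 1.6113 + 6.4076 + 2.9754 + 3.5693 + 9.9050 + 12.7632 + 9.5305 + 2.2632 + 12.0411 + 0.4951 + 14.3988 + 0.1401 = 76.10
df = (3−1)(4−1) = 6. Since 76.10 > 16.812, reject the null hypothesis of independence at α = 0.01.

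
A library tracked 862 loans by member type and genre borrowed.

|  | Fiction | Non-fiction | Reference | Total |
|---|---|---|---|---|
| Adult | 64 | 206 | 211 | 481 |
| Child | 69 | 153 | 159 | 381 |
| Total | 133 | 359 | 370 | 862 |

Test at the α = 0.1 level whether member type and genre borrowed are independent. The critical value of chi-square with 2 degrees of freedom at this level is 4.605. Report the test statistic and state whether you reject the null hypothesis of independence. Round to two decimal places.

3.77; fail to reject H₀

Grand total N = 862.
Expected counts (row total × column total / N):
  Adult, Fiction: 481×133/862 = 74.2146
  Adult, Non-fiction: 481×359/862 = 200.3237
  Adult, Reference: 481×370/862 = 206.4617
  Child, Fiction: 381×133/862 = 58.7854
  Child, Non-fiction: 381×359/862 = 158.6763
  Child, Reference: 381×370/862 = 163.5383
Contributions (O − E)²/E:
  (64 − 74.2146)²/74.2146 = 1.4059
  (206 − 200.3237)²/200.3237 = 0.1608
  (211 − 206.4617)²/206.4617 = 0.0998
  (69 − 58.7854)²/58.7854 = 1.7749
  (153 − 158.6763)²/158.6763 = 0.2031
  (159 − 163.5383)²/163.5383 = 0.1259
χ² = 1.4059 + 0.1608 + 0.0998 + 1.7749 + 0.2031 + 0.1259 = 3.77
df = (2−1)(3−1) = 2. Since 3.77 < 4.605, fail to reject the null hypothesis of independence at α = 0.1.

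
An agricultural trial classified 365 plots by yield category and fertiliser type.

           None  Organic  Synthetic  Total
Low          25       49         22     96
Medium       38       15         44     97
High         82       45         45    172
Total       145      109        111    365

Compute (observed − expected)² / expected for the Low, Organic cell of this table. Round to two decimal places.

Row total (Low) = 96; column total (Organic) = 109; N = 365.
Expected count E = 96 × 109 / 365 = 28.668.
Contribution = (O − E)²/E = (49 − 28.668)² / 28.668 = 14.42.

14.42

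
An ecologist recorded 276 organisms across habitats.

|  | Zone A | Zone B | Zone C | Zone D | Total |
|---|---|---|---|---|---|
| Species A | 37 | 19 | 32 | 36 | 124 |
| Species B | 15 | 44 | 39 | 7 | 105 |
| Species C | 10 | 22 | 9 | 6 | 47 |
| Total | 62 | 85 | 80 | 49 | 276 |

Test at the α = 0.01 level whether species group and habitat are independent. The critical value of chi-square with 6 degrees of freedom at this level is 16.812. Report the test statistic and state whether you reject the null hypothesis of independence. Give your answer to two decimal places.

Grand total N = 276.
Expected counts (row total × column total / N):
  Species A, Zone A: 124×62/276 = 27.8551
  Species A, Zone B: 124×85/276 = 38.1884
  Species A, Zone C: 124×80/276 = 35.9420
  Species A, Zone D: 124×49/276 = 22.0145
  Species B, Zone A: 105×62/276 = 23.5870
  Species B, Zone B: 105×85/276 = 32.3370
  Species B, Zone C: 105×80/276 = 30.4348
  Species B, Zone D: 105×49/276 = 18.6413
  Species C, Zone A: 47×62/276 = 10.5580
  Species C, Zone B: 47×85/276 = 14.4746
  Species C, Zone C: 47×80/276 = 13.6232
  Species C, Zone D: 47×49/276 = 8.3442
Contributions (O − E)²/E:
  (37 − 27.8551)²/27.8551 = 3.0023
  (19 − 38.1884)²/38.1884 = 9.6415
  (32 − 35.9420)²/35.9420 = 0.4323
  (36 − 22.0145)²/22.0145 = 8.8848
  (15 − 23.5870)²/23.5870 = 3.1262
  (44 − 32.3370)²/32.3370 = 4.2065
  (39 − 30.4348)²/30.4348 = 2.4105
  (7 − 18.6413)²/18.6413 = 7.2699
  (10 − 10.5580)²/10.5580 = 0.0295
  (22 − 14.4746)²/14.4746 = 3.9125
  (9 − 13.6232)²/13.6232 = 1.5689
  (6 − 8.3442)²/8.3442 = 0.6586
χ² = 3.0023 + 9.6415 + 0.4323 + 8.8848 + 3.1262 + 4.2065 + 2.4105 + 7.2699 + 0.0295 + 3.9125 + 1.5689 + 0.6586 = 45.14
df = (3−1)(4−1) = 6. Since 45.14 > 16.812, reject the null hypothesis of independence at α = 0.01.

45.14; reject H₀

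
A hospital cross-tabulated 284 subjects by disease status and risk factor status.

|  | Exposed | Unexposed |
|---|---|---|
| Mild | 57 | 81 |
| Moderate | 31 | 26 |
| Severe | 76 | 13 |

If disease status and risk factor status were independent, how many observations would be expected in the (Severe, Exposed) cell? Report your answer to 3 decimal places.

51.394

Row total (Severe) = 89; column total (Exposed) = 164; grand total N = 284.
Expected count = (row total × column total) / N = 89 × 164 / 284 = 51.394.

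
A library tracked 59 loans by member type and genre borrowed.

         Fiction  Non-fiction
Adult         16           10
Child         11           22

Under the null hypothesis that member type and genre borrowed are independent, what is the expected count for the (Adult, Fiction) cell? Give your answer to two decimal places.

11.90

Row total (Adult) = 26; column total (Fiction) = 27; grand total N = 59.
Expected count = (row total × column total) / N = 26 × 27 / 59 = 11.90.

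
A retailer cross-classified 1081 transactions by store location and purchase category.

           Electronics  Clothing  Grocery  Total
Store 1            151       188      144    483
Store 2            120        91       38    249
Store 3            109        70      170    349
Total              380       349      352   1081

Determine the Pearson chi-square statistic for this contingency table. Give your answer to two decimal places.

Grand total N = 1081.
Expected counts (row total × column total / N):
  Store 1, Electronics: 483×380/1081 = 169.7872
  Store 1, Clothing: 483×349/1081 = 155.9362
  Store 1, Grocery: 483×352/1081 = 157.2766
  Store 2, Electronics: 249×380/1081 = 87.5301
  Store 2, Clothing: 249×349/1081 = 80.3895
  Store 2, Grocery: 249×352/1081 = 81.0805
  Store 3, Electronics: 349×380/1081 = 122.6827
  Store 3, Clothing: 349×349/1081 = 112.6744
  Store 3, Grocery: 349×352/1081 = 113.6429
Contributions (O − E)²/E:
  (151 − 169.7872)²/169.7872 = 2.0788
  (188 − 155.9362)²/155.9362 = 6.5930
  (144 − 157.2766)²/157.2766 = 1.1208
  (120 − 87.5301)²/87.5301 = 12.0449
  (91 − 80.3895)²/80.3895 = 1.4005
  (38 − 81.0805)²/81.0805 = 22.8900
  (109 − 122.6827)²/122.6827 = 1.5260
  (70 − 112.6744)²/112.6744 = 16.1625
  (170 − 113.6429)²/113.6429 = 27.9483
χ² = 2.0788 + 6.5930 + 1.1208 + 12.0449 + 1.4005 + 22.8900 + 1.5260 + 16.1625 + 27.9483 = 91.76

91.76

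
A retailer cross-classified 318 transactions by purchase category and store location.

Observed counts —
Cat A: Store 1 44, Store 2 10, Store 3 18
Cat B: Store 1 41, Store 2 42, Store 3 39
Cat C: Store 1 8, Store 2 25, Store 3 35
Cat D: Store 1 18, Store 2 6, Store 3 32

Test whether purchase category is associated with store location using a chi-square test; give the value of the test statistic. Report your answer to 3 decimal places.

Row totals: 72, 122, 68, 56. Column totals: 111, 83, 124. Grand total N = 318.
Expected counts (row total × column total / N):
  Cat A, Store 1: 72×111/318 = 25.1321
  Cat A, Store 2: 72×83/318 = 18.7925
  Cat A, Store 3: 72×124/318 = 28.0755
  Cat B, Store 1: 122×111/318 = 42.5849
  Cat B, Store 2: 122×83/318 = 31.8428
  Cat B, Store 3: 122×124/318 = 47.5723
  Cat C, Store 1: 68×111/318 = 23.7358
  Cat C, Store 2: 68×83/318 = 17.7484
  Cat C, Store 3: 68×124/318 = 26.5157
  Cat D, Store 1: 56×111/318 = 19.5472
  Cat D, Store 2: 56×83/318 = 14.6164
  Cat D, Store 3: 56×124/318 = 21.8365
Contributions (O − E)²/E:
  (44 − 25.1321)²/25.1321 = 14.1651
  (10 − 18.7925)²/18.7925 = 4.1138
  (18 − 28.0755)²/28.0755 = 3.6158
  (41 − 42.5849)²/42.5849 = 0.0590
  (42 − 31.8428)²/31.8428 = 3.2399
  (39 − 47.5723)²/47.5723 = 1.5447
  (8 − 23.7358)²/23.7358 = 10.4321
  (25 − 17.7484)²/17.7484 = 2.9628
  (35 − 26.5157)²/26.5157 = 2.7147
  (18 − 19.5472)²/19.5472 = 0.1225
  (6 − 14.6164)²/14.6164 = 5.0794
  (32 − 21.8365)²/21.8365 = 4.7305
χ² = 14.1651 + 4.1138 + 3.6158 + 0.0590 + 3.2399 + 1.5447 + 10.4321 + 2.9628 + 2.7147 + 0.1225 + 5.0794 + 4.7305 = 52.780

52.780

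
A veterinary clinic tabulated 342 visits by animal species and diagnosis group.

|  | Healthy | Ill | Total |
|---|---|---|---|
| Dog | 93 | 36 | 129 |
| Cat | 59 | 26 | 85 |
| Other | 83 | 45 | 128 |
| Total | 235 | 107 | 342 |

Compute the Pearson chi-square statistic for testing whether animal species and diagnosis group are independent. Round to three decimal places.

Grand total N = 342.
Expected counts (row total × column total / N):
  Dog, Healthy: 129×235/342 = 88.6404
  Dog, Ill: 129×107/342 = 40.3596
  Cat, Healthy: 85×235/342 = 58.4064
  Cat, Ill: 85×107/342 = 26.5936
  Other, Healthy: 128×235/342 = 87.9532
  Other, Ill: 128×107/342 = 40.0468
Contributions (O − E)²/E:
  (93 − 88.6404)²/88.6404 = 0.2144
  (36 − 40.3596)²/40.3596 = 0.4709
  (59 − 58.4064)²/58.4064 = 0.0060
  (26 − 26.5936)²/26.5936 = 0.0132
  (83 − 87.9532)²/87.9532 = 0.2789
  (45 − 40.0468)²/40.0468 = 0.6126
χ² = 0.2144 + 0.4709 + 0.0060 + 0.0132 + 0.2789 + 0.6126 = 1.596

1.596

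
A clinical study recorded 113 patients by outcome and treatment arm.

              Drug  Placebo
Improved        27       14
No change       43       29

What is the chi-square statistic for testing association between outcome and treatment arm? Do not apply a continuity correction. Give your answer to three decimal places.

Row totals: 41, 72. Column totals: 70, 43. Grand total N = 113.
Expected counts (row total × column total / N):
  Improved, Drug: 41×70/113 = 25.3982
  Improved, Placebo: 41×43/113 = 15.6018
  No change, Drug: 72×70/113 = 44.6018
  No change, Placebo: 72×43/113 = 27.3982
Contributions (O − E)²/E:
  (27 − 25.3982)²/25.3982 = 0.1010
  (14 − 15.6018)²/15.6018 = 0.1645
  (43 − 44.6018)²/44.6018 = 0.0575
  (29 − 27.3982)²/27.3982 = 0.0936
χ² = 0.1010 + 0.1645 + 0.0575 + 0.0936 = 0.417

0.417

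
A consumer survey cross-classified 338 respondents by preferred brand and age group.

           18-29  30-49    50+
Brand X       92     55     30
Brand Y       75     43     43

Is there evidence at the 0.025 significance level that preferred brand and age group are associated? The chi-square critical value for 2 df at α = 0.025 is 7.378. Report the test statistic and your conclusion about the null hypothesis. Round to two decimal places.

4.77; fail to reject H₀

Row totals: 177, 161. Column totals: 167, 98, 73. Grand total N = 338.
Expected counts (row total × column total / N):
  Brand X, 18-29: 177×167/338 = 87.453
  Brand X, 30-49: 177×98/338 = 51.320
  Brand X, 50+: 177×73/338 = 38.228
  Brand Y, 18-29: 161×167/338 = 79.547
  Brand Y, 30-49: 161×98/338 = 46.680
  Brand Y, 50+: 161×73/338 = 34.772
Contributions (O − E)²/E:
  (92 − 87.453)²/87.453 = 0.2364
  (55 − 51.320)²/51.320 = 0.2639
  (30 − 38.228)²/38.228 = 1.7710
  (75 − 79.547)²/79.547 = 0.2599
  (43 − 46.680)²/46.680 = 0.2901
  (43 − 34.772)²/34.772 = 1.9470
χ² = 0.2364 + 0.2639 + 1.7710 + 0.2599 + 0.2901 + 1.9470 = 4.77
df = (2−1)(3−1) = 2. Since 4.77 < 7.378, fail to reject the null hypothesis of independence at α = 0.025.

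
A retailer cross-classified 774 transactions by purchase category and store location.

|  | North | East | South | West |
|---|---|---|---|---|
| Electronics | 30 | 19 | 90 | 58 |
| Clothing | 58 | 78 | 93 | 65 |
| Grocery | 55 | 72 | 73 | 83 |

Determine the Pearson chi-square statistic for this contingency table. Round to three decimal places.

Row totals: 197, 294, 283. Column totals: 143, 169, 256, 206. Grand total N = 774.
Expected counts (row total × column total / N):
  Electronics, North: 197×143/774 = 36.3966
  Electronics, East: 197×169/774 = 43.0142
  Electronics, South: 197×256/774 = 65.1576
  Electronics, West: 197×206/774 = 52.4315
  Clothing, North: 294×143/774 = 54.3178
  Clothing, East: 294×169/774 = 64.1938
  Clothing, South: 294×256/774 = 97.2403
  Clothing, West: 294×206/774 = 78.2481
  Grocery, North: 283×143/774 = 52.2855
  Grocery, East: 283×169/774 = 61.7920
  Grocery, South: 283×256/774 = 93.6021
  Grocery, West: 283×206/774 = 75.3204
Contributions (O − E)²/E:
  (30 − 36.3966)²/36.3966 = 1.1242
  (19 − 43.0142)²/43.0142 = 13.4068
  (90 − 65.1576)²/65.1576 = 9.4716
  (58 − 52.4315)²/52.4315 = 0.5914
  (58 − 54.3178)²/54.3178 = 0.2496
  (78 − 64.1938)²/64.1938 = 2.9693
  (93 − 97.2403)²/97.2403 = 0.1849
  (65 − 78.2481)²/78.2481 = 2.2430
  (55 − 52.2855)²/52.2855 = 0.1409
  (72 − 61.7920)²/61.7920 = 1.6864
  (73 − 93.6021)²/93.6021 = 4.5346
  (83 − 75.3204)²/75.3204 = 0.7830
χ² = 1.1242 + 13.4068 + 9.4716 + 0.5914 + 0.2496 + 2.9693 + 0.1849 + 2.2430 + 0.1409 + 1.6864 + 4.5346 + 0.7830 = 37.386

37.386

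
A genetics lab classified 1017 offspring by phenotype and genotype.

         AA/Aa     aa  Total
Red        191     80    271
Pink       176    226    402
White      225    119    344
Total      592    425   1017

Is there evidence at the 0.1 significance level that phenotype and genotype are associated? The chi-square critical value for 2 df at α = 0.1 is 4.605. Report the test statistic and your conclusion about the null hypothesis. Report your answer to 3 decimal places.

58.501; reject H₀

Grand total N = 1017.
Expected counts (row total × column total / N):
  Red, AA/Aa: 271×592/1017 = 157.7502
  Red, aa: 271×425/1017 = 113.2498
  Pink, AA/Aa: 402×592/1017 = 234.0059
  Pink, aa: 402×425/1017 = 167.9941
  White, AA/Aa: 344×592/1017 = 200.2439
  White, aa: 344×425/1017 = 143.7561
Contributions (O − E)²/E:
  (191 − 157.7502)²/157.7502 = 7.0082
  (80 − 113.2498)²/113.2498 = 9.7620
  (176 − 234.0059)²/234.0059 = 14.3786
  (226 − 167.9941)²/167.9941 = 20.0286
  (225 − 200.2439)²/200.2439 = 3.0606
  (119 − 143.7561)²/143.7561 = 4.2632
χ² = 7.0082 + 9.7620 + 14.3786 + 20.0286 + 3.0606 + 4.2632 = 58.501
df = (3−1)(2−1) = 2. Since 58.501 > 4.605, reject the null hypothesis of independence at α = 0.1.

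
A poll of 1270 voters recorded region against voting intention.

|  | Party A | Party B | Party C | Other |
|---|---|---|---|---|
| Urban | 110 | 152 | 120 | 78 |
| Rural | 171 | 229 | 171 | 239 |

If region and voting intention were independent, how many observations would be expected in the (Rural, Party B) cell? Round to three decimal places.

Row total (Rural) = 810; column total (Party B) = 381; grand total N = 1270.
Expected count = (row total × column total) / N = 810 × 381 / 1270 = 243.000.

243.000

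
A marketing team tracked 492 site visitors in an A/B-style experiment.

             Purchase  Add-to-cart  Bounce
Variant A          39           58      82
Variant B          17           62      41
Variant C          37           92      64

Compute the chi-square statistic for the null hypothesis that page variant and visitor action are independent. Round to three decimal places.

14.478

Row totals: 179, 120, 193. Column totals: 93, 212, 187. Grand total N = 492.
Expected counts (row total × column total / N):
  Variant A, Purchase: 179×93/492 = 33.8354
  Variant A, Add-to-cart: 179×212/492 = 77.1301
  Variant A, Bounce: 179×187/492 = 68.0346
  Variant B, Purchase: 120×93/492 = 22.6829
  Variant B, Add-to-cart: 120×212/492 = 51.7073
  Variant B, Bounce: 120×187/492 = 45.6098
  Variant C, Purchase: 193×93/492 = 36.4817
  Variant C, Add-to-cart: 193×212/492 = 83.1626
  Variant C, Bounce: 193×187/492 = 73.3557
Contributions (O − E)²/E:
  (39 − 33.8354)²/33.8354 = 0.7883
  (58 − 77.1301)²/77.1301 = 4.7447
  (82 − 68.0346)²/68.0346 = 2.8667
  (17 − 22.6829)²/22.6829 = 1.4238
  (62 − 51.7073)²/51.7073 = 2.0488
  (41 − 45.6098)²/45.6098 = 0.4659
  (37 − 36.4817)²/36.4817 = 0.0074
  (92 − 83.1626)²/83.1626 = 0.9391
  (64 − 73.3557)²/73.3557 = 1.1932
χ² = 0.7883 + 4.7447 + 2.8667 + 1.4238 + 2.0488 + 0.4659 + 0.0074 + 0.9391 + 1.1932 = 14.478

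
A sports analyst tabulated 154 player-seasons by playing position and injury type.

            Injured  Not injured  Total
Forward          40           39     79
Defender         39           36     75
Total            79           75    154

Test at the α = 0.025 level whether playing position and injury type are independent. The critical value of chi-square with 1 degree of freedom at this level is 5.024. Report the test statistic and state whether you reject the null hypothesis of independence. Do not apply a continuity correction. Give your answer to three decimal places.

0.029; fail to reject H₀

Grand total N = 154.
Expected counts (row total × column total / N):
  Forward, Injured: 79×79/154 = 40.5260
  Forward, Not injured: 79×75/154 = 38.4740
  Defender, Injured: 75×79/154 = 38.4740
  Defender, Not injured: 75×75/154 = 36.5260
Contributions (O − E)²/E:
  (40 − 40.5260)²/40.5260 = 0.0068
  (39 − 38.4740)²/38.4740 = 0.0072
  (39 − 38.4740)²/38.4740 = 0.0072
  (36 − 36.5260)²/36.5260 = 0.0076
χ² = 0.0068 + 0.0072 + 0.0072 + 0.0076 = 0.029
df = (2−1)(2−1) = 1. Since 0.029 < 5.024, fail to reject the null hypothesis of independence at α = 0.025.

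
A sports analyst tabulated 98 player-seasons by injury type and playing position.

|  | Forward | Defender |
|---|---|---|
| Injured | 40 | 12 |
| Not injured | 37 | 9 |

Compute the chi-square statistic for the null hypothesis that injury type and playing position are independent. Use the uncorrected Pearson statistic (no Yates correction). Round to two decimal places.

Row totals: 52, 46. Column totals: 77, 21. Grand total N = 98.
Expected counts (row total × column total / N):
  Injured, Forward: 52×77/98 = 40.857
  Injured, Defender: 52×21/98 = 11.143
  Not injured, Forward: 46×77/98 = 36.143
  Not injured, Defender: 46×21/98 = 9.857
Contributions (O − E)²/E:
  (40 − 40.857)²/40.857 = 0.0180
  (12 − 11.143)²/11.143 = 0.0659
  (37 − 36.143)²/36.143 = 0.0203
  (9 − 9.857)²/9.857 = 0.0745
χ² = 0.0180 + 0.0659 + 0.0203 + 0.0745 = 0.18

0.18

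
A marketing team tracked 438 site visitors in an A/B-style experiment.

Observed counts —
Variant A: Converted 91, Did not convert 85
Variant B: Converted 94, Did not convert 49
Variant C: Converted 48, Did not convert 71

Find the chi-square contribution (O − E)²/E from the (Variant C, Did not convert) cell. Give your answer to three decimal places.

4.205

Row total (Variant C) = 119; column total (Did not convert) = 205; N = 438.
Expected count E = 119 × 205 / 438 = 55.6963.
Contribution = (O − E)²/E = (71 − 55.6963)² / 55.6963 = 4.205.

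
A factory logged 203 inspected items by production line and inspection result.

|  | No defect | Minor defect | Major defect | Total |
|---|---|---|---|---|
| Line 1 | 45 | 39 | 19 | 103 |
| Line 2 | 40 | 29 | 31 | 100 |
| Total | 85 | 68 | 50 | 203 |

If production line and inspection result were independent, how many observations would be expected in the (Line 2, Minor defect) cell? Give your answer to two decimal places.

33.50

Row total (Line 2) = 100; column total (Minor defect) = 68; grand total N = 203.
Expected count = (row total × column total) / N = 100 × 68 / 203 = 33.50.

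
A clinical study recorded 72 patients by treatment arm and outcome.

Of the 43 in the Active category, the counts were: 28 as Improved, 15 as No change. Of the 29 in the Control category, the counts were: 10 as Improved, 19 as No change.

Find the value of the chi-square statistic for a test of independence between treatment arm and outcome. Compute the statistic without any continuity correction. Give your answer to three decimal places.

6.521

Row totals: 43, 29. Column totals: 38, 34. Grand total N = 72.
Expected counts (row total × column total / N):
  Active, Improved: 43×38/72 = 22.694444
  Active, No change: 43×34/72 = 20.305556
  Control, Improved: 29×38/72 = 15.305556
  Control, No change: 29×34/72 = 13.694444
Contributions (O − E)²/E:
  (28 − 22.694444)²/22.694444 = 1.2403
  (15 − 20.305556)²/20.305556 = 1.3863
  (10 − 15.305556)²/15.305556 = 1.8391
  (19 − 13.694444)²/13.694444 = 2.0555
χ² = 1.2403 + 1.3863 + 1.8391 + 2.0555 = 6.521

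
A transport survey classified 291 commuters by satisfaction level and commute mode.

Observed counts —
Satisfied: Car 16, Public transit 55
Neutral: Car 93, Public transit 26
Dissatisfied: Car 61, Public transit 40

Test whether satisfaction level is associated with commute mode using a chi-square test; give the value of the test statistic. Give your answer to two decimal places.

Row totals: 71, 119, 101. Column totals: 170, 121. Grand total N = 291.
Expected counts (row total × column total / N):
  Satisfied, Car: 71×170/291 = 41.478
  Satisfied, Public transit: 71×121/291 = 29.522
  Neutral, Car: 119×170/291 = 69.519
  Neutral, Public transit: 119×121/291 = 49.481
  Dissatisfied, Car: 101×170/291 = 59.003
  Dissatisfied, Public transit: 101×121/291 = 41.997
Contributions (O − E)²/E:
  (16 − 41.478)²/41.478 = 15.6499
  (55 − 29.522)²/29.522 = 21.9880
  (93 − 69.519)²/69.519 = 7.9310
  (26 − 49.481)²/49.481 = 11.1428
  (61 − 59.003)²/59.003 = 0.0676
  (40 − 41.997)²/41.997 = 0.0950
χ² = 15.6499 + 21.9880 + 7.9310 + 11.1428 + 0.0676 + 0.0950 = 56.87

56.87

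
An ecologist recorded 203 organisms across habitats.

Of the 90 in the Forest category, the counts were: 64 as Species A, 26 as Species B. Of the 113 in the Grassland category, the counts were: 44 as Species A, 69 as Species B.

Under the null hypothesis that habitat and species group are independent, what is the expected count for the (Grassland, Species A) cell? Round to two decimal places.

Row total (Grassland) = 113; column total (Species A) = 108; grand total N = 203.
Expected count = (row total × column total) / N = 113 × 108 / 203 = 60.12.

60.12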